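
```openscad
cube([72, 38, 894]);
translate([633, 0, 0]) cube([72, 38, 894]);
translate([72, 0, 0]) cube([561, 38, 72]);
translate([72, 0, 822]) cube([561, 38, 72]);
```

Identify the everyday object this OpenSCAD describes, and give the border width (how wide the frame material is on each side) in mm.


A picture frame. The border width is 72 mm.

Four thin pieces enclosing a rectangular opening — a picture frame. The two full-height stiles are 894 mm tall; the top rail sits at z = 822 and is 72 mm tall, so the border above the opening is 894 − 822 = 72 mm, matching the stile x-width.


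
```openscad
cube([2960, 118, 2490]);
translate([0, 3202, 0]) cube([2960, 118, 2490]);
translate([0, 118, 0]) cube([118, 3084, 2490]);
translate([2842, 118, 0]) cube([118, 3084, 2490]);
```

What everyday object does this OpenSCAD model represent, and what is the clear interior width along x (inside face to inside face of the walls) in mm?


A house (or room) frame. The interior width is 2724 mm.

Four 2490 mm walls enclosing a rectangle with no floor or roof — a room or house frame. Outside width is 2960 mm and wall thickness is 118 mm, so the interior width is 2960 − 2 × 118 = 2724 mm.


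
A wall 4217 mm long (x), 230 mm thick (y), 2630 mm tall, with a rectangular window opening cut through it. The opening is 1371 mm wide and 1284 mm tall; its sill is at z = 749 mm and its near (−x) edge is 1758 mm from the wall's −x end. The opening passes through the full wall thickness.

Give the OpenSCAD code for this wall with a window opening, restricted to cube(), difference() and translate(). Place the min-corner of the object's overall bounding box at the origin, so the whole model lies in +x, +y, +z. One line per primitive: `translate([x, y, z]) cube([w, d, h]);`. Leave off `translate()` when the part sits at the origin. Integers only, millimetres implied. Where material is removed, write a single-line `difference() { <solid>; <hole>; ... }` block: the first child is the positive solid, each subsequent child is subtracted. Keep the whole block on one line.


difference() { cube([4217, 230, 2630]); translate([1758, 0, 749]) cube([1371, 230, 1284]); }


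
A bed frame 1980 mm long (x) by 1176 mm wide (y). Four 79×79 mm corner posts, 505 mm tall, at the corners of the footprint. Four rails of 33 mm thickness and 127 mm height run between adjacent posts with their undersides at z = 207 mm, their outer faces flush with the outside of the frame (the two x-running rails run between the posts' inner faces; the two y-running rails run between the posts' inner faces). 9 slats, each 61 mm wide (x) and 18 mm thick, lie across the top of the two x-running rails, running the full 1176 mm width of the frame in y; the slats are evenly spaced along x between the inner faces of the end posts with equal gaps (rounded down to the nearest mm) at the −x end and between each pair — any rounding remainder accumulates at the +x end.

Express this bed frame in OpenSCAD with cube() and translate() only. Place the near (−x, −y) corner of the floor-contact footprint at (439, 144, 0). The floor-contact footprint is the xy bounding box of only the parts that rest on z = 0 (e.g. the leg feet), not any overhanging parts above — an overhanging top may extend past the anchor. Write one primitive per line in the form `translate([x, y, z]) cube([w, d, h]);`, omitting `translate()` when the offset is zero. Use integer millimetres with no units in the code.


translate([439, 144, 0]) cube([79, 79, 505]);
translate([439, 1241, 0]) cube([79, 79, 505]);
translate([2340, 144, 0]) cube([79, 79, 505]);
translate([2340, 1241, 0]) cube([79, 79, 505]);
translate([518, 144, 207]) cube([1822, 33, 127]);
translate([518, 1287, 207]) cube([1822, 33, 127]);
translate([439, 223, 207]) cube([33, 1018, 127]);
translate([2386, 223, 207]) cube([33, 1018, 127]);
translate([645, 144, 334]) cube([61, 1176, 18]);
translate([833, 144, 334]) cube([61, 1176, 18]);
translate([1021, 144, 334]) cube([61, 1176, 18]);
translate([1209, 144, 334]) cube([61, 1176, 18]);
translate([1397, 144, 334]) cube([61, 1176, 18]);
translate([1585, 144, 334]) cube([61, 1176, 18]);
translate([1773, 144, 334]) cube([61, 1176, 18]);
translate([1961, 144, 334]) cube([61, 1176, 18]);
translate([2149, 144, 334]) cube([61, 1176, 18]);


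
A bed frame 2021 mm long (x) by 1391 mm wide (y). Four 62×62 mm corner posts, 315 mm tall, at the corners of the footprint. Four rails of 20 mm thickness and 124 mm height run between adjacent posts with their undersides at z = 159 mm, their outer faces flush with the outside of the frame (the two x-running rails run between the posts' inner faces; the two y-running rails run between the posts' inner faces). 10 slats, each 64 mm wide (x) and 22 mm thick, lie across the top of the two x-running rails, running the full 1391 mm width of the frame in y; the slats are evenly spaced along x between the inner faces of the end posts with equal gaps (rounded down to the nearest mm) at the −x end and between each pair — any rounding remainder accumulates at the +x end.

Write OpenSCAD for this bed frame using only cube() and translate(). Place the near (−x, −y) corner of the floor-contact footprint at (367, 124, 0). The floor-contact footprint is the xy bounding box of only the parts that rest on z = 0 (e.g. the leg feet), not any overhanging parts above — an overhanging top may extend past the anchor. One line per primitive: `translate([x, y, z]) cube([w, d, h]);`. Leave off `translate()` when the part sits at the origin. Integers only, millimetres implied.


// slat z = rail_z + rail_h = 159 + 124 = 283
// slat gap = ⌊(1897 − 10·64) / 11⌋ = 114
translate([367, 124, 0]) cube([62, 62, 315]);
translate([367, 1453, 0]) cube([62, 62, 315]);
translate([2326, 124, 0]) cube([62, 62, 315]);
translate([2326, 1453, 0]) cube([62, 62, 315]);
translate([429, 124, 159]) cube([1897, 20, 124]);
translate([429, 1495, 159]) cube([1897, 20, 124]);
translate([367, 186, 159]) cube([20, 1267, 124]);
translate([2368, 186, 159]) cube([20, 1267, 124]);
translate([543, 124, 283]) cube([64, 1391, 22]);
translate([721, 124, 283]) cube([64, 1391, 22]);
translate([899, 124, 283]) cube([64, 1391, 22]);
translate([1077, 124, 283]) cube([64, 1391, 22]);
translate([1255, 124, 283]) cube([64, 1391, 22]);
translate([1433, 124, 283]) cube([64, 1391, 22]);
translate([1611, 124, 283]) cube([64, 1391, 22]);
translate([1789, 124, 283]) cube([64, 1391, 22]);
translate([1967, 124, 283]) cube([64, 1391, 22]);
translate([2145, 124, 283]) cube([64, 1391, 22]);


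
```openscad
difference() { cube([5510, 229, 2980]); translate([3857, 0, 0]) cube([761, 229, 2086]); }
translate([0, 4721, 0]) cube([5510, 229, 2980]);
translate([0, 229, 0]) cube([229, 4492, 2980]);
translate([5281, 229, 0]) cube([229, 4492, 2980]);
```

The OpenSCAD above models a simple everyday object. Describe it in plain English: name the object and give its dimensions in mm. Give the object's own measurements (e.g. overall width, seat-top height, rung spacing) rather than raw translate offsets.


A single room: four walls, each 2980 mm tall and 229 mm thick, enclosing an outside footprint 5510×4950 mm (x × y), no floor or roof. The front and back walls (−y and +y sides) run the full x-width; the side walls fit between their inner faces. A door opening 761 mm wide and 2086 mm tall is cut through the front wall from the floor up, its −x edge 3857 mm from the wall's −x end.


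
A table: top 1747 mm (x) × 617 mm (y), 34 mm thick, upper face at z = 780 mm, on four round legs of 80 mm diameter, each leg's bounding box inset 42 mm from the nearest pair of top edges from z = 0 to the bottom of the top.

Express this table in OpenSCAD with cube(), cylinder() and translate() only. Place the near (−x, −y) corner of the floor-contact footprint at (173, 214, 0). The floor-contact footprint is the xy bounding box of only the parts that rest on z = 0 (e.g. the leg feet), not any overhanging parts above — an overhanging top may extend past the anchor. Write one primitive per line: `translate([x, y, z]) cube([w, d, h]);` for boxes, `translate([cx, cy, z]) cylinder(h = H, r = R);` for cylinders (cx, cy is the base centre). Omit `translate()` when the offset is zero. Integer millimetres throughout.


translate([131, 172, 746]) cube([1747, 617, 34]);
translate([213, 254, 0]) cylinder(h = 746, r = 40);
translate([1796, 254, 0]) cylinder(h = 746, r = 40);
translate([213, 707, 0]) cylinder(h = 746, r = 40);
translate([1796, 707, 0]) cylinder(h = 746, r = 40);


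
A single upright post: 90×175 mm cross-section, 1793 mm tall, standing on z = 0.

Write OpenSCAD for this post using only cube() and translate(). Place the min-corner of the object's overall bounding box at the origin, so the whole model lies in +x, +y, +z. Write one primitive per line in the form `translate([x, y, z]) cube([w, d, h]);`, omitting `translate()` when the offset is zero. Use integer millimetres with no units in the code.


cube([90, 175, 1793]);


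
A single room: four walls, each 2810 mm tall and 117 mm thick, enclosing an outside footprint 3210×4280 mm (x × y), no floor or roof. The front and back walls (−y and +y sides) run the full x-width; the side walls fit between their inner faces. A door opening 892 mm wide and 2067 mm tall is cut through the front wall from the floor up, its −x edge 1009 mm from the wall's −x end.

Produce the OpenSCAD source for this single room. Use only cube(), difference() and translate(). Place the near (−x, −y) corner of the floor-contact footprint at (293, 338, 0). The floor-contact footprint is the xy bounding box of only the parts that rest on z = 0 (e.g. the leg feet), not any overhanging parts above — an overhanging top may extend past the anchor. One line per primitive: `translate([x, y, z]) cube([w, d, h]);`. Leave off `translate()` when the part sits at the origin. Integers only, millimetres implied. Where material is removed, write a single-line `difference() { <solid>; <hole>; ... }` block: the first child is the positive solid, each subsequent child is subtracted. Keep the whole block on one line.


difference() { translate([293, 338, 0]) cube([3210, 117, 2810]); translate([1302, 338, 0]) cube([892, 117, 2067]); }
translate([293, 4501, 0]) cube([3210, 117, 2810]);
translate([293, 455, 0]) cube([117, 4046, 2810]);
translate([3386, 455, 0]) cube([117, 4046, 2810]);


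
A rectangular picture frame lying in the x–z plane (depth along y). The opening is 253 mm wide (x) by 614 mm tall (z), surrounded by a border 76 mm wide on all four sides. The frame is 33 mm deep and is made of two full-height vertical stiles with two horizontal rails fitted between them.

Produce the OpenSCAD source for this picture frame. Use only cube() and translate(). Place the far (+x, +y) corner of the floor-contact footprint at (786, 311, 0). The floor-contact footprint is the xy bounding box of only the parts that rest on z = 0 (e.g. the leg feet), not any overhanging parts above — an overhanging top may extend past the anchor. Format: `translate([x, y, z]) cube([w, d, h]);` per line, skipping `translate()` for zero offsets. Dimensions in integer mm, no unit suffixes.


translate([381, 278, 0]) cube([76, 33, 766]);
translate([710, 278, 0]) cube([76, 33, 766]);
translate([457, 278, 0]) cube([253, 33, 76]);
translate([457, 278, 690]) cube([253, 33, 76]);


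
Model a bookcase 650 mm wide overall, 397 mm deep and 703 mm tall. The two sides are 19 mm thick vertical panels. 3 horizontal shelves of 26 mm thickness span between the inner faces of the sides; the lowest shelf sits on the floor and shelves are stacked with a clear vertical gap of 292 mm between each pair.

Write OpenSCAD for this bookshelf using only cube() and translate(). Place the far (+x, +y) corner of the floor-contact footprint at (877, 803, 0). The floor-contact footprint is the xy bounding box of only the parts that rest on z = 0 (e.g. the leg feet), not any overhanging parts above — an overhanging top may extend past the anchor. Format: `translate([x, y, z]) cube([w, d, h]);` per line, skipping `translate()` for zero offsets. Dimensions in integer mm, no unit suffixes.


translate([227, 406, 0]) cube([19, 397, 703]);
translate([858, 406, 0]) cube([19, 397, 703]);
translate([246, 406, 0]) cube([612, 397, 26]);
translate([246, 406, 318]) cube([612, 397, 26]);
translate([246, 406, 636]) cube([612, 397, 26]);


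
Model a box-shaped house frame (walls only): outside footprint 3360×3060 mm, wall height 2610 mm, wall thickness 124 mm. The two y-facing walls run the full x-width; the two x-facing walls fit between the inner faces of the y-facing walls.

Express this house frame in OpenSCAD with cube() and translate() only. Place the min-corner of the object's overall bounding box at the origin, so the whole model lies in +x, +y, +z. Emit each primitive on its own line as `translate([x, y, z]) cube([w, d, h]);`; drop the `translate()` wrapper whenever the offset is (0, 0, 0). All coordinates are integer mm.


cube([3360, 124, 2610]);
translate([0, 2936, 0]) cube([3360, 124, 2610]);
translate([0, 124, 0]) cube([124, 2812, 2610]);
translate([3236, 124, 0]) cube([124, 2812, 2610]);


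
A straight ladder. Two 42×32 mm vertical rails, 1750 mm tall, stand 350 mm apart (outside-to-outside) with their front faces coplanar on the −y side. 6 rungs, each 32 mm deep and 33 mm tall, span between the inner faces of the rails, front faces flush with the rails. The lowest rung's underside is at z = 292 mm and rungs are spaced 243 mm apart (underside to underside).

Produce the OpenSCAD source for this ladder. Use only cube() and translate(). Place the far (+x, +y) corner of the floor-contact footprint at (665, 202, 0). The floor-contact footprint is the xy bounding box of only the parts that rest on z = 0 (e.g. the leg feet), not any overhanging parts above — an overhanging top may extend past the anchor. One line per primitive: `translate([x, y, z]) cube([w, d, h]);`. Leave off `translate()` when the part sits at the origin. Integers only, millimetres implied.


translate([315, 170, 0]) cube([42, 32, 1750]);
translate([623, 170, 0]) cube([42, 32, 1750]);
translate([357, 170, 292]) cube([266, 32, 33]);
translate([357, 170, 535]) cube([266, 32, 33]);
translate([357, 170, 778]) cube([266, 32, 33]);
translate([357, 170, 1021]) cube([266, 32, 33]);
translate([357, 170, 1264]) cube([266, 32, 33]);
translate([357, 170, 1507]) cube([266, 32, 33]);


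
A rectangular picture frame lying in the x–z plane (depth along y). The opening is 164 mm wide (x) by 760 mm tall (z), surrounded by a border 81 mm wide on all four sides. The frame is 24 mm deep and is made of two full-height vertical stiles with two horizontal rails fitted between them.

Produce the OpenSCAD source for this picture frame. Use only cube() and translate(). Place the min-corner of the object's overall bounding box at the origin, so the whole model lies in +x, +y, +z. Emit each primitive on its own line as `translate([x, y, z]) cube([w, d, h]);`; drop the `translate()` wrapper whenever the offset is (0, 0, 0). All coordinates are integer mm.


cube([81, 24, 922]);
translate([245, 0, 0]) cube([81, 24, 922]);
translate([81, 0, 0]) cube([164, 24, 81]);
translate([81, 0, 841]) cube([164, 24, 81]);


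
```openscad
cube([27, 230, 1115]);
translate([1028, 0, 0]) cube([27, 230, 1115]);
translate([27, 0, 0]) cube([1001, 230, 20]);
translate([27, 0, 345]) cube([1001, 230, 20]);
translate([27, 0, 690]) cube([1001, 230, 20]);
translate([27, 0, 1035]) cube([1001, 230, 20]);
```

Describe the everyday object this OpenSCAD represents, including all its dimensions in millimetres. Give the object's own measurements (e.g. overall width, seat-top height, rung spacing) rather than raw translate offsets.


An open bookshelf. Two side panels, each 27 mm thick, 230 mm deep and 1115 mm tall, stand 1055 mm apart (outside-to-outside). Between them sit 4 shelves, each 20 mm thick and 230 mm deep, spanning the full gap between the sides. The bottom shelf rests on the floor (its underside at z = 0) and the clear gap between one shelf's top and the next shelf's underside is 325 mm.


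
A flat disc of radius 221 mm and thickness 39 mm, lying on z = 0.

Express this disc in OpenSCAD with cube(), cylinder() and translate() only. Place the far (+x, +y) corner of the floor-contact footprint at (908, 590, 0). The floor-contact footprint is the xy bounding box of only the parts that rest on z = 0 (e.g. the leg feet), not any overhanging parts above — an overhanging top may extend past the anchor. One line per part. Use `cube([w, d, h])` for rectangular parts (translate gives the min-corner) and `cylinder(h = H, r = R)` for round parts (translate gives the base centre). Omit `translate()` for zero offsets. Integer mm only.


translate([687, 369, 0]) cylinder(h = 39, r = 221);


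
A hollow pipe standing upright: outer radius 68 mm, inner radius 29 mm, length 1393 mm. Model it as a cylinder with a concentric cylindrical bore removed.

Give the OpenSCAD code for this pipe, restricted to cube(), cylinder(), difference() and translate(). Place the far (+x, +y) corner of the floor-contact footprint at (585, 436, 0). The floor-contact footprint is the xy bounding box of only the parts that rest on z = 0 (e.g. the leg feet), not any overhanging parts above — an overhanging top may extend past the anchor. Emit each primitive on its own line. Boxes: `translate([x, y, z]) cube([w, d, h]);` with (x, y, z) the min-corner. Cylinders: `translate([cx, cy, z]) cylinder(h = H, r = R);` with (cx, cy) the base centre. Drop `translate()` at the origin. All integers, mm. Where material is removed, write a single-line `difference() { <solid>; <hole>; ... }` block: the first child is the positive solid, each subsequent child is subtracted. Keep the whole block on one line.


difference() { translate([517, 368, 0]) cylinder(h = 1393, r = 68); translate([517, 368, 0]) cylinder(h = 1393, r = 29); }


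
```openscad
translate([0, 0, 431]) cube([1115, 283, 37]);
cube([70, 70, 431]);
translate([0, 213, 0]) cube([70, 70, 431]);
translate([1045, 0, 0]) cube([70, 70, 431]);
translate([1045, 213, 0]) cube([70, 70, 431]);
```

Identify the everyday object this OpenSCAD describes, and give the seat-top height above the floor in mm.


A bench. The seat-top height is 468 mm.

A long slab on four corner posts — a bench. The slab sits at z = 431 with thickness 37, so the top is 431 + 37 = 468 mm.


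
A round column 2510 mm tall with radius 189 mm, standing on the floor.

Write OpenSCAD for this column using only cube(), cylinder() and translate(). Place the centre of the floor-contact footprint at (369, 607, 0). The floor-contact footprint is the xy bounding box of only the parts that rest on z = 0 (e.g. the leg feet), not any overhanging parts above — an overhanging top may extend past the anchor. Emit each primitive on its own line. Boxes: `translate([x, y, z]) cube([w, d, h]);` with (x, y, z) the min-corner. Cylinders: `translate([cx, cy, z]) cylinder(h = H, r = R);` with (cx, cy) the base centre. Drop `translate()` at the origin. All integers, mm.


translate([369, 607, 0]) cylinder(h = 2510, r = 189);


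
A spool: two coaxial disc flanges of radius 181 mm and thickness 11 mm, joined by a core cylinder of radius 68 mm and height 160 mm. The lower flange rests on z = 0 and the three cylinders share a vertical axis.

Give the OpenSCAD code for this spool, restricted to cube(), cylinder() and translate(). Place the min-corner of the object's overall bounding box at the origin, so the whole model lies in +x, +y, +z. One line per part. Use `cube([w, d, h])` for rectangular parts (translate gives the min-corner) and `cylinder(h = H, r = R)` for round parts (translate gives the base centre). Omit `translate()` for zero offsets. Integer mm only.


translate([181, 181, 0]) cylinder(h = 11, r = 181);
translate([181, 181, 11]) cylinder(h = 160, r = 68);
translate([181, 181, 171]) cylinder(h = 11, r = 181);


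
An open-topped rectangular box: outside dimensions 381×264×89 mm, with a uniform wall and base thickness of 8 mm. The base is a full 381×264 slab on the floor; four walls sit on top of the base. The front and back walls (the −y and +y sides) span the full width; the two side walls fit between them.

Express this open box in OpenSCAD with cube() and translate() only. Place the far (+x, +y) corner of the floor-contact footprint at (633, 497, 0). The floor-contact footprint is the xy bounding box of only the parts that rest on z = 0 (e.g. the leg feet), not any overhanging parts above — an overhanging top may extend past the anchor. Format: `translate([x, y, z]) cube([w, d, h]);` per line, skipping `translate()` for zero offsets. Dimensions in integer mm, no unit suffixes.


translate([252, 233, 0]) cube([381, 264, 8]);
translate([252, 233, 8]) cube([381, 8, 81]);
translate([252, 489, 8]) cube([381, 8, 81]);
translate([252, 241, 8]) cube([8, 248, 81]);
translate([625, 241, 8]) cube([8, 248, 81]);


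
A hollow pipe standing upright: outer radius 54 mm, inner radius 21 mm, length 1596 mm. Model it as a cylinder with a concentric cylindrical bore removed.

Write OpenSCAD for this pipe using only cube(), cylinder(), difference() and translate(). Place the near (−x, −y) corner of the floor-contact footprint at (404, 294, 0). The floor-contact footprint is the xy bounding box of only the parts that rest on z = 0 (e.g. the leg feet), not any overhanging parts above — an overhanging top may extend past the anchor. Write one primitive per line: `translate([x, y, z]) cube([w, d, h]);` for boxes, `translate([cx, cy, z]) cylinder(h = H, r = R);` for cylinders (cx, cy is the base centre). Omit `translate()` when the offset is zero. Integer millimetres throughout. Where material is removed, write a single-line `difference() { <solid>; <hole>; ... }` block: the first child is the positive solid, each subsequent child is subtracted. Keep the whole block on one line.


difference() { translate([458, 348, 0]) cylinder(h = 1596, r = 54); translate([458, 348, 0]) cylinder(h = 1596, r = 21); }


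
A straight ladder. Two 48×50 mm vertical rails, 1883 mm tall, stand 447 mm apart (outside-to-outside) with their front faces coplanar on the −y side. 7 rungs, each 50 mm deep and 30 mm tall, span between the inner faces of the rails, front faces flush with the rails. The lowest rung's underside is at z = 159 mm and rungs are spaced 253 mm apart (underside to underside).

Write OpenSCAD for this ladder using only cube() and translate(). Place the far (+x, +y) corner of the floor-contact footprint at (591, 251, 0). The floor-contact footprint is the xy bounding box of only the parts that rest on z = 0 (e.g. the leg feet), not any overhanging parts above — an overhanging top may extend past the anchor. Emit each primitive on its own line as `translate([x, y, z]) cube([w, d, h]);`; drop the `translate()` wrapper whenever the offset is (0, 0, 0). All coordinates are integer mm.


translate([144, 201, 0]) cube([48, 50, 1883]);
translate([543, 201, 0]) cube([48, 50, 1883]);
translate([192, 201, 159]) cube([351, 50, 30]);
translate([192, 201, 412]) cube([351, 50, 30]);
translate([192, 201, 665]) cube([351, 50, 30]);
translate([192, 201, 918]) cube([351, 50, 30]);
translate([192, 201, 1171]) cube([351, 50, 30]);
translate([192, 201, 1424]) cube([351, 50, 30]);
translate([192, 201, 1677]) cube([351, 50, 30]);


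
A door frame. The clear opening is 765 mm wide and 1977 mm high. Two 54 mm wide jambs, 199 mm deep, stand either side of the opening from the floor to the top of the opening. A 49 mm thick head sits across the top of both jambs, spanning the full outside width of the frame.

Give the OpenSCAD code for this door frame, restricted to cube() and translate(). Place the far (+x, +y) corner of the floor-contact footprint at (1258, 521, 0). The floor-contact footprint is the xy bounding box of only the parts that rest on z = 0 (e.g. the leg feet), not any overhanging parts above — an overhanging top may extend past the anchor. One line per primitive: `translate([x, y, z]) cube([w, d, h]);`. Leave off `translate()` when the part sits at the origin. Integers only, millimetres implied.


translate([385, 322, 0]) cube([54, 199, 1977]);
translate([1204, 322, 0]) cube([54, 199, 1977]);
translate([385, 322, 1977]) cube([873, 199, 49]);


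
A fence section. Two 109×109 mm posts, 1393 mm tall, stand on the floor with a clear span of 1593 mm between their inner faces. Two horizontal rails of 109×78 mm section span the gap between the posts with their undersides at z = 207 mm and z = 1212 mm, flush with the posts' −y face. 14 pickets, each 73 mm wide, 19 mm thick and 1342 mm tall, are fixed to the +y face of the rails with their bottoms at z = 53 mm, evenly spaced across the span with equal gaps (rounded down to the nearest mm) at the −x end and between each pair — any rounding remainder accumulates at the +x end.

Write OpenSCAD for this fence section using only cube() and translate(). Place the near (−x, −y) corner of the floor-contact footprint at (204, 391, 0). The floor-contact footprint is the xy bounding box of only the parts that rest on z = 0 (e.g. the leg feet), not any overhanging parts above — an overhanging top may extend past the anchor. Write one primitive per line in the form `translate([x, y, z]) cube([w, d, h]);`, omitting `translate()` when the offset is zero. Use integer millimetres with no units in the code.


translate([204, 391, 0]) cube([109, 109, 1393]);
translate([1906, 391, 0]) cube([109, 109, 1393]);
translate([313, 391, 207]) cube([1593, 109, 78]);
translate([313, 391, 1212]) cube([1593, 109, 78]);
translate([351, 500, 53]) cube([73, 19, 1342]);
translate([462, 500, 53]) cube([73, 19, 1342]);
translate([573, 500, 53]) cube([73, 19, 1342]);
translate([684, 500, 53]) cube([73, 19, 1342]);
translate([795, 500, 53]) cube([73, 19, 1342]);
translate([906, 500, 53]) cube([73, 19, 1342]);
translate([1017, 500, 53]) cube([73, 19, 1342]);
translate([1128, 500, 53]) cube([73, 19, 1342]);
translate([1239, 500, 53]) cube([73, 19, 1342]);
translate([1350, 500, 53]) cube([73, 19, 1342]);
translate([1461, 500, 53]) cube([73, 19, 1342]);
translate([1572, 500, 53]) cube([73, 19, 1342]);
translate([1683, 500, 53]) cube([73, 19, 1342]);
translate([1794, 500, 53]) cube([73, 19, 1342]);


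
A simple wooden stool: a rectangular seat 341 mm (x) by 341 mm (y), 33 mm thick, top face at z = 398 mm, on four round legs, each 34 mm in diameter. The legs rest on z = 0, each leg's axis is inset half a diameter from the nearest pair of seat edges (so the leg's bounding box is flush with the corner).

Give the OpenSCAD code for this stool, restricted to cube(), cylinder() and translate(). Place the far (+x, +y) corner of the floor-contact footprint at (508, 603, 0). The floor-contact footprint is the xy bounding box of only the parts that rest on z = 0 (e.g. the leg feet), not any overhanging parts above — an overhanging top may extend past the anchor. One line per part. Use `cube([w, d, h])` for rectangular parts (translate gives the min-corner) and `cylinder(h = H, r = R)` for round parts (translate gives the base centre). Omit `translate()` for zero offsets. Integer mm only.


translate([167, 262, 365]) cube([341, 341, 33]);
translate([184, 279, 0]) cylinder(h = 365, r = 17);
translate([491, 279, 0]) cylinder(h = 365, r = 17);
translate([184, 586, 0]) cylinder(h = 365, r = 17);
translate([491, 586, 0]) cylinder(h = 365, r = 17);


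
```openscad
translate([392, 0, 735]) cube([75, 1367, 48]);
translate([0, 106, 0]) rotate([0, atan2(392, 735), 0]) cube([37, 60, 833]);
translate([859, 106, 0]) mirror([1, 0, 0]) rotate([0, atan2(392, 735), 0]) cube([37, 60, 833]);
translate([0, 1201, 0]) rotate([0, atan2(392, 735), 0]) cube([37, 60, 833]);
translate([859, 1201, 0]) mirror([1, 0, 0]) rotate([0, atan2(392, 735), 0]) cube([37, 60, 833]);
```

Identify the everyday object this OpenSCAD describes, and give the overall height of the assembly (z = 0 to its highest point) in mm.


A sawhorse. The overall height is 783 mm.

A beam across two mirrored pairs of raked legs — a sawhorse. The beam's underside is at z = 735 (matching the legs' vertical rise in atan2(392, 735)) and the beam is 48 mm tall, so its top is at 735 + 48 = 783 mm. The raked legs top out at the beam's underside, so that is the highest point.


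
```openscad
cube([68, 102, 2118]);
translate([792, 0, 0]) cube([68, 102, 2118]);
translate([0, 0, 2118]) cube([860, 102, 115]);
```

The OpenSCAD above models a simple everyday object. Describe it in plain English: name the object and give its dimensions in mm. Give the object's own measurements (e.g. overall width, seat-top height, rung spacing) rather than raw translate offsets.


A door frame. The clear opening is 724 mm wide and 2118 mm high. Two 68 mm wide jambs, 102 mm deep, stand either side of the opening from the floor to the top of the opening. A 115 mm thick head sits across the top of both jambs, spanning the full outside width of the frame.


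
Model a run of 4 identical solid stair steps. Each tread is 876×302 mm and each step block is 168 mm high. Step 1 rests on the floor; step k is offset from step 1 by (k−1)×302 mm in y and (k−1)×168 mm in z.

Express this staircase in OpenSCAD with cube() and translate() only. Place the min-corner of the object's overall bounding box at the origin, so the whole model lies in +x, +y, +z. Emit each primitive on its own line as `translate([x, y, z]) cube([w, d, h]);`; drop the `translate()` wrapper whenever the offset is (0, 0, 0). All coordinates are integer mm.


cube([876, 302, 168]);
translate([0, 302, 168]) cube([876, 302, 168]);
translate([0, 604, 336]) cube([876, 302, 168]);
translate([0, 906, 504]) cube([876, 302, 168]);


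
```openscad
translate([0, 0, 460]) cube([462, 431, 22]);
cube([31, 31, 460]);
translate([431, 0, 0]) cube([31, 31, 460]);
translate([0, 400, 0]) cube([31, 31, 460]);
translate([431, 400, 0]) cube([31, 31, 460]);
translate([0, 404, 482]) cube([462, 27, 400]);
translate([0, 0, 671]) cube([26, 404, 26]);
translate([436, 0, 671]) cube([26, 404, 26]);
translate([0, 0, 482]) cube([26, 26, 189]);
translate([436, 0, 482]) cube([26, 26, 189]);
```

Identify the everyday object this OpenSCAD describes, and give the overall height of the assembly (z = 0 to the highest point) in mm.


A chair. The overall height is 882 mm.

A slab on four corner posts with a tall panel at the back — a chair. The seat slab sits at z = 460 with thickness 22, and the 400 mm backrest starts at the seat top, so the overall height is 460 + 22 + 400 = 882 mm.


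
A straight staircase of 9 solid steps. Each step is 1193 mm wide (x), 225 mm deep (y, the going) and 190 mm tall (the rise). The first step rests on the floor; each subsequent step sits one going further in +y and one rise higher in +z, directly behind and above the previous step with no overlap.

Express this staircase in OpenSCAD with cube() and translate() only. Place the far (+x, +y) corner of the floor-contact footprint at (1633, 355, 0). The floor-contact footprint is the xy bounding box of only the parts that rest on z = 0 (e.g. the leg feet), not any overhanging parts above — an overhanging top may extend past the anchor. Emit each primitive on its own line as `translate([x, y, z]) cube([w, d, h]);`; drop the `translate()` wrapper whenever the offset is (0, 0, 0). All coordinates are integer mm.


translate([440, 130, 0]) cube([1193, 225, 190]);
translate([440, 355, 190]) cube([1193, 225, 190]);
translate([440, 580, 380]) cube([1193, 225, 190]);
translate([440, 805, 570]) cube([1193, 225, 190]);
translate([440, 1030, 760]) cube([1193, 225, 190]);
translate([440, 1255, 950]) cube([1193, 225, 190]);
translate([440, 1480, 1140]) cube([1193, 225, 190]);
translate([440, 1705, 1330]) cube([1193, 225, 190]);
translate([440, 1930, 1520]) cube([1193, 225, 190]);


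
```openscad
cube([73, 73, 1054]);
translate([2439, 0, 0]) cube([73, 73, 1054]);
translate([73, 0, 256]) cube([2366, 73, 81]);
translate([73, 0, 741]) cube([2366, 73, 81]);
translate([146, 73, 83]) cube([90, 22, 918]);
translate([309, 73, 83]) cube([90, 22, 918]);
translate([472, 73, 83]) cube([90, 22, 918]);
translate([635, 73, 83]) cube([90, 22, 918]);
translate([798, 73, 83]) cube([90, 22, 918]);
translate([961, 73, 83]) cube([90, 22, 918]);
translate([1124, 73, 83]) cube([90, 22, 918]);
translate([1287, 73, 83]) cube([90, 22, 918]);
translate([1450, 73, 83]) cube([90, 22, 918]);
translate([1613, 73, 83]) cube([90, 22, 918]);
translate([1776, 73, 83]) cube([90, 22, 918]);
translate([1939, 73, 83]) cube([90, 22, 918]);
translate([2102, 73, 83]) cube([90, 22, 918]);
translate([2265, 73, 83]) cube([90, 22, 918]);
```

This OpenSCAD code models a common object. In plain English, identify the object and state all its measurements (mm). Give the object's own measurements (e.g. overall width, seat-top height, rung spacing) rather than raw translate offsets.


A fence section. Two 73×73 mm posts, 1054 mm tall, stand on the floor with a clear span of 2366 mm between their inner faces. Two horizontal rails of 73×81 mm section span the gap between the posts with their undersides at z = 256 mm and z = 741 mm, flush with the posts' −y face. 14 pickets, each 90 mm wide, 22 mm thick and 918 mm tall, are fixed to the +y face of the rails with their bottoms at z = 83 mm, spaced across the span with a 73 mm gap after the −x post and between neighbouring pickets, with 84 mm left before the +x post.


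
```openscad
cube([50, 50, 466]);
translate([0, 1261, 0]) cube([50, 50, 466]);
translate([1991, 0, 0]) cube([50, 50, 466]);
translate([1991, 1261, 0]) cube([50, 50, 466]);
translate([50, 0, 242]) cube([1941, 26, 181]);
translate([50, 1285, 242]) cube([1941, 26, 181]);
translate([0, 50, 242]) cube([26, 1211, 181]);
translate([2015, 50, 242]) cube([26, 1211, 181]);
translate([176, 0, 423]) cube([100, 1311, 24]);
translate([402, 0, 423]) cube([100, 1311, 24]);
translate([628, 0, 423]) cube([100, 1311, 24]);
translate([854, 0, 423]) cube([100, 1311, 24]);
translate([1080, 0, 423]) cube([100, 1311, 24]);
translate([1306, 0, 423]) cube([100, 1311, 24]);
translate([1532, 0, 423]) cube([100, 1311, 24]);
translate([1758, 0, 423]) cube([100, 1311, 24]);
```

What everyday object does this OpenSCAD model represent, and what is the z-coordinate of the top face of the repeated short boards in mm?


A bed frame. The slat-top height is 447 mm.

Four posts, four rails, and a row of slats — a bed frame. Slats sit on the rails at z = 242 + 181 = 423; with slat thickness 24, the top is 447 mm.


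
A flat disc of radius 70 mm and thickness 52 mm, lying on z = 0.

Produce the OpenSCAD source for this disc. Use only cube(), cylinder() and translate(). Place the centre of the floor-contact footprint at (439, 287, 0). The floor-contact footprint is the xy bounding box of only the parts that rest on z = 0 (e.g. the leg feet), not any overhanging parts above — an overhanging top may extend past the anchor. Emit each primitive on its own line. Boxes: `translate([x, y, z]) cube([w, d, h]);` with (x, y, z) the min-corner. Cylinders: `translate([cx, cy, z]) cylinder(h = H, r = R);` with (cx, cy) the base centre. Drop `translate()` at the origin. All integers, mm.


translate([439, 287, 0]) cylinder(h = 52, r = 70);


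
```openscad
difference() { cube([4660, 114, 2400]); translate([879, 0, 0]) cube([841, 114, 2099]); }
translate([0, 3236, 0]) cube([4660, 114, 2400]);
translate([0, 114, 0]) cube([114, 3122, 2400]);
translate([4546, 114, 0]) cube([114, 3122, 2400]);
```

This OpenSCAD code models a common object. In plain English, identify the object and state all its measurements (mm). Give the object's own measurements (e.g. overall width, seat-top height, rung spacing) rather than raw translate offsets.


A single room: four walls, each 2400 mm tall and 114 mm thick, enclosing an outside footprint 4660×3350 mm (x × y), no floor or roof. The front and back walls (−y and +y sides) run the full x-width; the side walls fit between their inner faces. A door opening 841 mm wide and 2099 mm tall is cut through the front wall from the floor up, its −x edge 879 mm from the wall's −x end.


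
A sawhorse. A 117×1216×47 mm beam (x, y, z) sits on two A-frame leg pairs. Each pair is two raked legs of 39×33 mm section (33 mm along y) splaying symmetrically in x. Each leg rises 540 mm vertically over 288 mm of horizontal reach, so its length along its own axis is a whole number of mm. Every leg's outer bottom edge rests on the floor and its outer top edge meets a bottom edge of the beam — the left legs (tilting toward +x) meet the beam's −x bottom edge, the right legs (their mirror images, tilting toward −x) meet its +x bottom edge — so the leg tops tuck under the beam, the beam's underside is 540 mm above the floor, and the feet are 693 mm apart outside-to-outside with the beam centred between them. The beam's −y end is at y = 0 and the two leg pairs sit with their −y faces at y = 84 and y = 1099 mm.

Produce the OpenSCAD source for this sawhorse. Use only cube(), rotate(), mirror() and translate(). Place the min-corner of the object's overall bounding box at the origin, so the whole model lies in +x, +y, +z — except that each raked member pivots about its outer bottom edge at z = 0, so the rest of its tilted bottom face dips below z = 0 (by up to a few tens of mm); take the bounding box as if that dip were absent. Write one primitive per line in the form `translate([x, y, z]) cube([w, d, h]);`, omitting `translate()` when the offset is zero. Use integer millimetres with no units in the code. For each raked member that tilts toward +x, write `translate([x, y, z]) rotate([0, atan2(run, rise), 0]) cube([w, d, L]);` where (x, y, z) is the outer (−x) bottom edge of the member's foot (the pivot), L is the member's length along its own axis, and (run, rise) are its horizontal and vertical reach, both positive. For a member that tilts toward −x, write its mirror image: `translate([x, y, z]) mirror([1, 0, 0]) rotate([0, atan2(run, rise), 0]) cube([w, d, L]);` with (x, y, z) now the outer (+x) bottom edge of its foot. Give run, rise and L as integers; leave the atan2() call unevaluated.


translate([288, 0, 540]) cube([117, 1216, 47]);
translate([0, 84, 0]) rotate([0, atan2(288, 540), 0]) cube([39, 33, 612]);
translate([693, 84, 0]) mirror([1, 0, 0]) rotate([0, atan2(288, 540), 0]) cube([39, 33, 612]);
translate([0, 1099, 0]) rotate([0, atan2(288, 540), 0]) cube([39, 33, 612]);
translate([693, 1099, 0]) mirror([1, 0, 0]) rotate([0, atan2(288, 540), 0]) cube([39, 33, 612]);


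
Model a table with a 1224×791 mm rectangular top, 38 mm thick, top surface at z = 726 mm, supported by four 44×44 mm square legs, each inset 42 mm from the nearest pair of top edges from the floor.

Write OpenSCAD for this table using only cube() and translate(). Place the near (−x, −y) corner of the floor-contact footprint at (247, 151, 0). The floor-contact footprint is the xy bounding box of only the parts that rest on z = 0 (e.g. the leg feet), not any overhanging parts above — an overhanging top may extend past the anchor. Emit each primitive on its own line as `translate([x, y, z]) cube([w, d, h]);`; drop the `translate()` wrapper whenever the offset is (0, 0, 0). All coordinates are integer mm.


translate([205, 109, 688]) cube([1224, 791, 38]);
translate([247, 151, 0]) cube([44, 44, 688]);
translate([1343, 151, 0]) cube([44, 44, 688]);
translate([247, 814, 0]) cube([44, 44, 688]);
translate([1343, 814, 0]) cube([44, 44, 688]);


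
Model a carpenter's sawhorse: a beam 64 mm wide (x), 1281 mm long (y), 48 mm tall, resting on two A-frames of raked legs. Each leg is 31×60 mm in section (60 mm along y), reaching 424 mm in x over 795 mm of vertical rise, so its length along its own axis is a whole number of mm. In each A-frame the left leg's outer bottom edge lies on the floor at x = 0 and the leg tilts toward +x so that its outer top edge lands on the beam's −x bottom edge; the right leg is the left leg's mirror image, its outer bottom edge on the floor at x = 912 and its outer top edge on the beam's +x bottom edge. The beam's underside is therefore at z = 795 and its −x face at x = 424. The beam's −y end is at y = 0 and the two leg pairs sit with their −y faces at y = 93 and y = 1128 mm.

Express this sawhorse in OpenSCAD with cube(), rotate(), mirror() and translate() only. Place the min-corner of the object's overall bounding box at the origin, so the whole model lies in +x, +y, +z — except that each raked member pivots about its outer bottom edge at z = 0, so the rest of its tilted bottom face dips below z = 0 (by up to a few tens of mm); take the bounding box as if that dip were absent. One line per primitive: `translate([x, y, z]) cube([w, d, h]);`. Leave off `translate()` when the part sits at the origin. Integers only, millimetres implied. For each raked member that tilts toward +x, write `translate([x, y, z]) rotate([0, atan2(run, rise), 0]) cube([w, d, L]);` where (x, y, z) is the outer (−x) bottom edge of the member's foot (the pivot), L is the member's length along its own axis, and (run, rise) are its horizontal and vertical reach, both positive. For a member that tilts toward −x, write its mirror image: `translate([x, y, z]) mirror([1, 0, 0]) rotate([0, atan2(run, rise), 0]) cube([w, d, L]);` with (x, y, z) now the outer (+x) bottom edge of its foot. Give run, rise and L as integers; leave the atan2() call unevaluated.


translate([424, 0, 795]) cube([64, 1281, 48]);
translate([0, 93, 0]) rotate([0, atan2(424, 795), 0]) cube([31, 60, 901]);
translate([912, 93, 0]) mirror([1, 0, 0]) rotate([0, atan2(424, 795), 0]) cube([31, 60, 901]);
translate([0, 1128, 0]) rotate([0, atan2(424, 795), 0]) cube([31, 60, 901]);
translate([912, 1128, 0]) mirror([1, 0, 0]) rotate([0, atan2(424, 795), 0]) cube([31, 60, 901]);
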